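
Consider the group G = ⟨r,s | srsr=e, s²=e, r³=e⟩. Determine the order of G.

Enumerate words in the generators, reducing via the relations: the distinct elements are
  {e, r, s, rs, r², r²s}.
No further products give new elements, so |G| = 6.

Answer: 6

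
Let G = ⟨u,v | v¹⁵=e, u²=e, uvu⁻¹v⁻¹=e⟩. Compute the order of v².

Compute successive powers until reaching e:
  (v²)¹ = v², (v²)² = v⁴, (v²)³ = v⁶, (v²)⁴ = v⁸, (v²)⁵ = v¹⁰, (v²)⁶ = v¹², (v²)⁷ = v¹⁴, (v²)⁸ = v, (v²)⁹ = v³, (v²)¹⁰ = v⁵, (v²)¹¹ = v⁷, (v²)¹² = v⁹, (v²)¹³ = v¹¹, (v²)¹⁴ = v¹³, (v²)¹⁵ = e.
The smallest positive k with (v²)ᵏ = e is 15.

Answer: 15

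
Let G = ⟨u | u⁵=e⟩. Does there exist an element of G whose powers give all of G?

|G| = 5. The element u has order 5 (its powers give 5 distinct elements), so ⟨u⟩ = G and G is cyclic.

Answer: Yes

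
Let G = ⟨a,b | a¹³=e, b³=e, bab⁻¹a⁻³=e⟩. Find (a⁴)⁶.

Compute successive powers of (a⁴), reducing at each step:
  (a⁴)²: (a⁴) · a⁴ = a⁸
  (a⁴)³: (a⁸) · a⁴ = a¹²
  (a⁴)⁴: (a¹²) · a⁴ = a³
  (a⁴)⁵: (a³) · a⁴ = a⁷
  (a⁴)⁶: (a⁷) · a⁴ = a¹¹

Answer: a¹¹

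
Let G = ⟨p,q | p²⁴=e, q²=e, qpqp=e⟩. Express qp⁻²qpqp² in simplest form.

Multiply left to right, reducing at each step:
  q · p⁻² = p²q
  (p²q) · q = p²
  (p²) · p = p³
  (p³) · q = p³q
  (p³q) · p² = pq

Answer: pq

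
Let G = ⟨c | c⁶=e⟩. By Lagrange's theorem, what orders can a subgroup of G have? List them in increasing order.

|G| = 6 = 2 · 3. By Lagrange's theorem the order of any subgroup divides 6; the divisors of 6 are 1, 2, 3, 6.

Answer: 1, 2, 3, 6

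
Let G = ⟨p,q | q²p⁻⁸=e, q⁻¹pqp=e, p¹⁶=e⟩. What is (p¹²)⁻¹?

The order of (p¹²) is 4 (smallest k with (p¹²)ᵏ = e), so (p¹²)⁻¹ = (p¹²)³ = p⁴.
Check: (p¹²) · (p⁴) → (p¹²) · p⁴ = e, giving e as required.

Answer: p⁴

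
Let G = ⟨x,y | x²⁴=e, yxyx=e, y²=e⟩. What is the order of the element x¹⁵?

Compute successive powers until reaching e:
  (x¹⁵)¹ = x¹⁵, (x¹⁵)² = x⁶, (x¹⁵)³ = x²¹, (x¹⁵)⁴ = x¹², (x¹⁵)⁵ = x³, (x¹⁵)⁶ = x¹⁸, (x¹⁵)⁷ = x⁹, (x¹⁵)⁸ = e.
The smallest positive k with (x¹⁵)ᵏ = e is 8.

Answer: 8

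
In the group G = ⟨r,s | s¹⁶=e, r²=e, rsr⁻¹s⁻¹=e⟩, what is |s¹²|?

Compute successive powers until reaching e:
  (s¹²)¹ = s¹², (s¹²)² = s⁸, (s¹²)³ = s⁴, (s¹²)⁴ = e.
The smallest positive k with (s¹²)ᵏ = e is 4.

Answer: 4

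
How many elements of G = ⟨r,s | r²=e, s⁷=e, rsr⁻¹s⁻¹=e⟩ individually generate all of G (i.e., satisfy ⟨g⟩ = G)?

G is cyclic of order 14. An element generates G iff its order is 14, and a cyclic group of order 14 has exactly φ(14) = 6 such elements.

Answer: 6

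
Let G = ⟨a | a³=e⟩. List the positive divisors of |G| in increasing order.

|G| = 3 = 3. By Lagrange's theorem the order of any subgroup divides 3; the divisors of 3 are 1, 3.

Answer: 1, 3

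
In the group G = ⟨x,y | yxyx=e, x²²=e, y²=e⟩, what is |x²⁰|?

Compute successive powers until reaching e:
  (x²⁰)¹ = x²⁰, (x²⁰)² = x¹⁸, (x²⁰)³ = x¹⁶, (x²⁰)⁴ = x¹⁴, (x²⁰)⁵ = x¹², (x²⁰)⁶ = x¹⁰, (x²⁰)⁷ = x⁸, (x²⁰)⁸ = x⁶, (x²⁰)⁹ = x⁴, (x²⁰)¹⁰ = x², (x²⁰)¹¹ = e.
The smallest positive k with (x²⁰)ᵏ = e is 11.

Answer: 11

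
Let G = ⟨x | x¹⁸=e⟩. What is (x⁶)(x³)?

Compute (x⁶) · (x³) by multiplying left to right and reducing via the relations at each step:
  (x⁶) · x³ = x⁹

Answer: x⁹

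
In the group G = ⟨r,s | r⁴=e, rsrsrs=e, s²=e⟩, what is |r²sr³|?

Compute successive powers until reaching e:
  (r²sr³)¹ = r²sr³, (r²sr³)² = rsr², (r²sr³)³ = e.
The smallest positive k with (r²sr³)ᵏ = e is 3.

Answer: 3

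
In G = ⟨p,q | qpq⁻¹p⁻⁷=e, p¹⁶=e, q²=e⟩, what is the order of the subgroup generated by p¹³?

|⟨p¹³⟩| equals the order of p¹³. Compute successive powers until reaching e:
  (p¹³)¹ = p¹³, (p¹³)² = p¹⁰, (p¹³)³ = p⁷, (p¹³)⁴ = p⁴, (p¹³)⁵ = p, (p¹³)⁶ = p¹⁴, (p¹³)⁷ = p¹¹, (p¹³)⁸ = p⁸, (p¹³)⁹ = p⁵, (p¹³)¹⁰ = p², (p¹³)¹¹ = p¹⁵, (p¹³)¹² = p¹², (p¹³)¹³ = p⁹, (p¹³)¹⁴ = p⁶, (p¹³)¹⁵ = p³, (p¹³)¹⁶ = e.
The smallest positive k with (p¹³)ᵏ = e is 16, so |⟨p¹³⟩| = 16.

Answer: 16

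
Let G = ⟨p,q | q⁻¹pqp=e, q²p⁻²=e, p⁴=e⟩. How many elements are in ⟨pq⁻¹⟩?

|⟨pq⁻¹⟩| equals the order of pq⁻¹. Compute successive powers until reaching e:
  (pq⁻¹)¹ = pq⁻¹, (pq⁻¹)² = p², (pq⁻¹)³ = pq, (pq⁻¹)⁴ = e.
The smallest positive k with (pq⁻¹)ᵏ = e is 4, so |⟨pq⁻¹⟩| = 4.

Answer: 4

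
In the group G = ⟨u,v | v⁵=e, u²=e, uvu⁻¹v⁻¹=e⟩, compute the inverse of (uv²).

The order of (uv²) is 10 (smallest k with (uv²)ᵏ = e), so (uv²)⁻¹ = (uv²)⁹ = uv³.
Check: (uv²) · (uv³) → (uv²) · u = v²;   (v²) · v³ = e, giving e as required.

Answer: uv³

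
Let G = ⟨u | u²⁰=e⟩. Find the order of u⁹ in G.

Compute successive powers until reaching e:
  (u⁹)¹ = u⁹, (u⁹)² = u¹⁸, (u⁹)³ = u⁷, (u⁹)⁴ = u¹⁶, (u⁹)⁵ = u⁵, (u⁹)⁶ = u¹⁴, (u⁹)⁷ = u³, (u⁹)⁸ = u¹², (u⁹)⁹ = u, (u⁹)¹⁰ = u¹⁰, (u⁹)¹¹ = u¹⁹, (u⁹)¹² = u⁸, (u⁹)¹³ = u¹⁷, (u⁹)¹⁴ = u⁶, (u⁹)¹⁵ = u¹⁵, (u⁹)¹⁶ = u⁴, (u⁹)¹⁷ = u¹³, (u⁹)¹⁸ = u², (u⁹)¹⁹ = u¹¹, (u⁹)²⁰ = e.
The smallest positive k with (u⁹)ᵏ = e is 20.

Answer: 20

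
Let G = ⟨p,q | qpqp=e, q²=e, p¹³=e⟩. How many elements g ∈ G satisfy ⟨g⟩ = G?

⟨g⟩ = G would require ord(g) = |G| = 26, but the maximum element order in G is 13 < 26. So G is not cyclic and no single element generates it: the count is 0.

Answer: 0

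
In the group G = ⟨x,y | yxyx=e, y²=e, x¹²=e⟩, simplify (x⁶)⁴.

Compute successive powers of (x⁶), reducing at each step:
  (x⁶)²: (x⁶) · x⁶ = e
  (x⁶)³: e · x⁶ = x⁶
  (x⁶)⁴: (x⁶) · x⁶ = e

Answer: e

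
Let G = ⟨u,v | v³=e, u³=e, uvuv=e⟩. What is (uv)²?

Compute successive powers of (uv), reducing at each step:
  (uv)²: (uv) · u = v²;   (v²) · v = e

Answer: e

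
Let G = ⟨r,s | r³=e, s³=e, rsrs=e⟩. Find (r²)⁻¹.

The order of (r²) is 3 (smallest k with (r²)ᵏ = e), so (r²)⁻¹ = (r²)² = r.
Check: (r²) · r → (r²) · r = e, giving e as required.

Answer: r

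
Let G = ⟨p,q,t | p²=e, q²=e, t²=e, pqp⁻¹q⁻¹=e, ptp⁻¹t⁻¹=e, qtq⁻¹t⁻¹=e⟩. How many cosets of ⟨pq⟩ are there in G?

First find ord(pq) by computing successive powers:
  (pq)¹ = pq, (pq)² = e.
So |⟨pq⟩| = ord(pq) = 2. With |G| = 8, by Lagrange [G : ⟨pq⟩] = 8/2 = 4.

Answer: 4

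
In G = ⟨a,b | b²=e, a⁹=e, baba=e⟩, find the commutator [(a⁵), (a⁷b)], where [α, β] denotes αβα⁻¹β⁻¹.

[(a⁵), (a⁷b)] = (a⁵)·(a⁷b)·(a⁵)⁻¹·(a⁷b)⁻¹.
  (a⁵) · (a⁷b) = a³b
  (a³b) · (a⁴) = a⁸b
  (a⁸b) · (a⁷b) = a

Answer: a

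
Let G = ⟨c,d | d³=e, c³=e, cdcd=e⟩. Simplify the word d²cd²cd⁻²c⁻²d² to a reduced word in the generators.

Multiply left to right, reducing at each step:
  (d²) · c = d²c
  (d²c) · d² = cd²c
  (cd²c) · c = c²d
  (c²d) · d⁻² = c²d²
  (c²d²) · c⁻² = dc²
  (dc²) · d² = d²c

Answer: d²c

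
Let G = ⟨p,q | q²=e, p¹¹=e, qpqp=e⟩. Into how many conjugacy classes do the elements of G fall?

The conjugacy classes (representative and size) are:
  [e] (size 1), [p¹⁰] (size 2), [p²] (size 2), [p³] (size 2), [p⁷] (size 2), [p⁶] (size 2), [p²q] (size 11).
Class equation: 1 + 2 + 2 + 2 + 2 + 2 + 11 = 22 = |G|. So G has 7 conjugacy classes.

Answer: 7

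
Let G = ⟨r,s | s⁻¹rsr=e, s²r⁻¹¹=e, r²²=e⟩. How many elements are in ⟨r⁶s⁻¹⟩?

|⟨r⁶s⁻¹⟩| equals the order of r⁶s⁻¹. Compute successive powers until reaching e:
  (r⁶s⁻¹)¹ = r⁶s⁻¹, (r⁶s⁻¹)² = r¹¹, (r⁶s⁻¹)³ = r⁶s, (r⁶s⁻¹)⁴ = e.
The smallest positive k with (r⁶s⁻¹)ᵏ = e is 4, so |⟨r⁶s⁻¹⟩| = 4.

Answer: 4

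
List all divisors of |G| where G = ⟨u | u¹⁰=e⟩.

|G| = 10 = 2 · 5. By Lagrange's theorem the order of any subgroup divides 10; the divisors of 10 are 1, 2, 5, 10.

Answer: 1, 2, 5, 10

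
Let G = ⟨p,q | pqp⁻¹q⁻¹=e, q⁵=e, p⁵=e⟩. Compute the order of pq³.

Compute successive powers until reaching e:
  (pq³)¹ = pq³, (pq³)² = p²q, (pq³)³ = p³q⁴, (pq³)⁴ = p⁴q², (pq³)⁵ = e.
The smallest positive k with (pq³)ᵏ = e is 5.

Answer: 5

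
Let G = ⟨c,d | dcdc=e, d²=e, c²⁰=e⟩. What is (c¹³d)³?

Compute successive powers of (c¹³d), reducing at each step:
  (c¹³d)²: (c¹³d) · c¹³ = d;   d · d = e
  (c¹³d)³: e · c¹³ = c¹³;   (c¹³) · d = c¹³d

Answer: c¹³d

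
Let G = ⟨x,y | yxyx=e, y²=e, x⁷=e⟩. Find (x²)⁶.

Compute successive powers of (x²), reducing at each step:
  (x²)²: (x²) · x² = x⁴
  (x²)³: (x⁴) · x² = x⁶
  (x²)⁴: (x⁶) · x² = x
  (x²)⁵: x · x² = x³
  (x²)⁶: (x³) · x² = x⁵

Answer: x⁵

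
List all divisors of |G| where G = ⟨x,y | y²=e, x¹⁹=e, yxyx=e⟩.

|G| = 38 = 2 · 19. By Lagrange's theorem the order of any subgroup divides 38; the divisors of 38 are 1, 2, 19, 38.

Answer: 1, 2, 19, 38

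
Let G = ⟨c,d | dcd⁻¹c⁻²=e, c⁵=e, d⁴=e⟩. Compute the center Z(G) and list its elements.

An element z ∈ Z(G) iff z commutes with every generator.
For example e is central: e·c = c = c·e; e·d = d = d·e.
Whereas c ∉ Z(G) since c·d = cd ≠ c²d = d·c.
Checking each of the 20 elements this way gives Z(G) = {e}, of order 1.

Answer: {e}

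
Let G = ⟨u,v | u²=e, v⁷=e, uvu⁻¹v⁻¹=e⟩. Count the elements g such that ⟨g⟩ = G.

G is cyclic of order 14. An element generates G iff its order is 14, and a cyclic group of order 14 has exactly φ(14) = 6 such elements.

Answer: 6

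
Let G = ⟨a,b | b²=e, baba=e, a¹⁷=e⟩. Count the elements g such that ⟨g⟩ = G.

⟨g⟩ = G would require ord(g) = |G| = 34, but the maximum element order in G is 17 < 34. So G is not cyclic and no single element generates it: the count is 0.

Answer: 0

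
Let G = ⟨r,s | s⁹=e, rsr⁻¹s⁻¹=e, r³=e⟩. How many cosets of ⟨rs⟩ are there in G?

First find ord(rs) by computing successive powers:
  (rs)¹ = rs, (rs)² = r²s², (rs)³ = s³, (rs)⁴ = rs⁴, (rs)⁵ = r²s⁵, (rs)⁶ = s⁶, (rs)⁷ = rs⁷, (rs)⁸ = r²s⁸, (rs)⁹ = e.
So |⟨rs⟩| = ord(rs) = 9. With |G| = 27, by Lagrange [G : ⟨rs⟩] = 27/9 = 3.

Answer: 3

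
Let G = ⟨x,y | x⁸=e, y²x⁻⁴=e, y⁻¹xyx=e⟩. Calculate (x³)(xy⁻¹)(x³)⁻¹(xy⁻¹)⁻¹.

[(x³), (xy⁻¹)] = (x³)·(xy⁻¹)·(x³)⁻¹·(xy⁻¹)⁻¹.
  (x³) · (xy⁻¹) = y
  y · (x⁵) = x³y
  (x³y) · (xy) = x⁶

Answer: x⁶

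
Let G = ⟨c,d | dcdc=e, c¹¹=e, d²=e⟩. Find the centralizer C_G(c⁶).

⟨c⁶⟩ ⊆ C_G(c⁶) since powers of c⁶ commute with c⁶; so |C_G(c⁶)| ≥ |⟨c⁶⟩| = 11.
By orbit–stabilizer, |C_G(c⁶)| = |G| / |conj. class of c⁶| = 22 / 2 = 11.
The 11 elements commuting with c⁶ are {e, c, c², c³, c⁴, c⁵, c⁶, c⁷, c⁸, c⁹, c¹⁰}.

Answer: {e, c, c², c³, c⁴, c⁵, c⁶, c⁷, c⁸, c⁹, c¹⁰}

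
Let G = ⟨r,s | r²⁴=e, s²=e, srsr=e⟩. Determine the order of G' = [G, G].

G' = [G, G] is generated by all commutators. The generator-pair commutators are: [r, s] = r².
The subgroup they normally generate is {e, r², r⁴, r⁶, r⁸, r¹⁰, r¹², r¹⁴, r¹⁶, r¹⁸, r²⁰, r²²}, of order 12.
Check: |G/G'| = 48/12 = 4 is the order of the abelianisation.

Answer: 12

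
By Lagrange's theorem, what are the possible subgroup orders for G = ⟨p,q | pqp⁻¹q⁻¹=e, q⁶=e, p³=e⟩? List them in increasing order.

|G| = 18 = 2 · 3². By Lagrange's theorem the order of any subgroup divides 18; the divisors of 18 are 1, 2, 3, 6, 9, 18.

Answer: 1, 2, 3, 6, 9, 18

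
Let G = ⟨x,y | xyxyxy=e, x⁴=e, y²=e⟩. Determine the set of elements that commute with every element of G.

An element z ∈ Z(G) iff z commutes with every generator.
For example e is central: e·x = x = x·e; e·y = y = y·e.
Whereas x ∉ Z(G) since x·y = xy ≠ yx = y·x.
Checking each of the 24 elements this way gives Z(G) = {e}, of order 1.

Answer: {e}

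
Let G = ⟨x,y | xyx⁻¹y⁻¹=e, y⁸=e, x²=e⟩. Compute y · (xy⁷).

Compute y · (xy⁷) by multiplying left to right and reducing via the relations at each step:
  y · x = xy
  (xy) · y⁷ = x

Answer: x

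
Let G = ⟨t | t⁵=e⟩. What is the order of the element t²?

Compute successive powers until reaching e:
  (t²)¹ = t², (t²)² = t⁴, (t²)³ = t, (t²)⁴ = t³, (t²)⁵ = e.
The smallest positive k with (t²)ᵏ = e is 5.

Answer: 5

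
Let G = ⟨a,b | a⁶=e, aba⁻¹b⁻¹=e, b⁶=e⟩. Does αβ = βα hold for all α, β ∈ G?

Each pair of generators commutes: a·b = ab = b·a. Since the generators pairwise commute, every element of G commutes with every other, so G is abelian.

Answer: Yes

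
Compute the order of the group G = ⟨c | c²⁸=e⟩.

G is generated by a single element, so G is cyclic. The relator gives c²⁸ = e and no smaller power is forced to be e, so the 28 powers {c, e, c², c³, c⁴, c⁵, c⁶, c⁷, c⁸, c⁹, c²², c²³, c²¹, c²⁰, c²⁴, c²⁵, c²⁶, c²⁷, c¹², c¹³, c¹¹, c¹⁰, c¹⁴, c¹⁵, c¹⁶, c¹⁷, c¹⁸, c¹⁹} are distinct. Hence |G| = 28.

Answer: 28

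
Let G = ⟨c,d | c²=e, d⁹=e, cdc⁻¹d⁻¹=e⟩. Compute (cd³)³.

Compute successive powers of (cd³), reducing at each step:
  (cd³)²: (cd³) · c = d³;   (d³) · d³ = d⁶
  (cd³)³: (d⁶) · c = cd⁶;   (cd⁶) · d³ = c

Answer: c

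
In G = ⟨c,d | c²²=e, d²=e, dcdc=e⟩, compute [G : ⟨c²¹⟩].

First find ord(c²¹) by computing successive powers:
  (c²¹)¹ = c²¹, (c²¹)² = c²⁰, (c²¹)³ = c¹⁹, (c²¹)⁴ = c¹⁸, (c²¹)⁵ = c¹⁷, (c²¹)⁶ = c¹⁶, (c²¹)⁷ = c¹⁵, (c²¹)⁸ = c¹⁴, (c²¹)⁹ = c¹³, (c²¹)¹⁰ = c¹², (c²¹)¹¹ = c¹¹, (c²¹)¹² = c¹⁰, (c²¹)¹³ = c⁹, (c²¹)¹⁴ = c⁸, (c²¹)¹⁵ = c⁷, (c²¹)¹⁶ = c⁶, (c²¹)¹⁷ = c⁵, (c²¹)¹⁸ = c⁴, (c²¹)¹⁹ = c³, (c²¹)²⁰ = c², (c²¹)²¹ = c, (c²¹)²² = e.
So |⟨c²¹⟩| = ord(c²¹) = 22. With |G| = 44, by Lagrange [G : ⟨c²¹⟩] = 44/22 = 2.

Answer: 2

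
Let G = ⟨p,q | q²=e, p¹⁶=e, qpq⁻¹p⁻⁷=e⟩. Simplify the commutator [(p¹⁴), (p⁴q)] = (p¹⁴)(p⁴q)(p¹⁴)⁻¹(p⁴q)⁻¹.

[(p¹⁴), (p⁴q)] = (p¹⁴)·(p⁴q)·(p¹⁴)⁻¹·(p⁴q)⁻¹.
  (p¹⁴) · (p⁴q) = p²q
  (p²q) · (p²) = q
  q · (p⁴q) = p¹²

Answer: p¹²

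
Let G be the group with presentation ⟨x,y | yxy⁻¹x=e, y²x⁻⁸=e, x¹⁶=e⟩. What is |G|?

Enumerate words in the generators, reducing via the relations: the distinct elements are
  {e, x, y, xy, x², x³, x⁴, x⁵, x⁶, x⁷, x⁸, x⁹, x²y, x³y, x¹², x¹³, x¹¹, x¹⁰, x¹⁴, x¹⁵, x⁴y, x⁵y, x⁶y, x⁷y, y⁻¹, xy⁻¹, x²y⁻¹, x³y⁻¹, x⁴y⁻¹, x⁵y⁻¹, x⁶y⁻¹, x⁷y⁻¹}.
No further products give new elements, so |G| = 32.

Answer: 32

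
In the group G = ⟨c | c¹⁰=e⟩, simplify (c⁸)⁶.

Compute successive powers of (c⁸), reducing at each step:
  (c⁸)²: (c⁸) · c⁸ = c⁶
  (c⁸)³: (c⁶) · c⁸ = c⁴
  (c⁸)⁴: (c⁴) · c⁸ = c²
  (c⁸)⁵: (c²) · c⁸ = e
  (c⁸)⁶: e · c⁸ = c⁸

Answer: c⁸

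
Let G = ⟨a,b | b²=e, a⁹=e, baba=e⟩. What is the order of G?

Enumerate words in the generators, reducing via the relations: the distinct elements are
  {a, b, e, ab, a², a³, a⁴, a⁵, a⁶, a⁷, a⁸, a²b, a³b, a⁴b, a⁵b, a⁶b, a⁷b, a⁸b}.
No further products give new elements, so |G| = 18.

Answer: 18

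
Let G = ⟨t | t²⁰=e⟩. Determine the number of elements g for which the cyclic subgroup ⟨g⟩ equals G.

G is cyclic of order 20. An element generates G iff its order is 20, and a cyclic group of order 20 has exactly φ(20) = 8 such elements.

Answer: 8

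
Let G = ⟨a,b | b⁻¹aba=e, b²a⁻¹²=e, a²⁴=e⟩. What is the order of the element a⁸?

Compute successive powers until reaching e:
  (a⁸)¹ = a⁸, (a⁸)² = a¹⁶, (a⁸)³ = e.
The smallest positive k with (a⁸)ᵏ = e is 3.

Answer: 3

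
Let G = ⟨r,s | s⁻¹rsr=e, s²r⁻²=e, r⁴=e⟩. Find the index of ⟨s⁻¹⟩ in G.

First find ord(s⁻¹) by computing successive powers:
  (s⁻¹)¹ = s⁻¹, (s⁻¹)² = r², (s⁻¹)³ = s, (s⁻¹)⁴ = e.
So |⟨s⁻¹⟩| = ord(s⁻¹) = 4. With |G| = 8, by Lagrange [G : ⟨s⁻¹⟩] = 8/4 = 2.

Answer: 2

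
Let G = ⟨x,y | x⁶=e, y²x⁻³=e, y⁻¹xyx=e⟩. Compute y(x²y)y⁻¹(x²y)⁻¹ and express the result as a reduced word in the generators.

[y, (x²y)] = y·(x²y)·y⁻¹·(x²y)⁻¹.
  y · (x²y) = x
  x · (y⁻¹) = xy⁻¹
  (xy⁻¹) · (x²y⁻¹) = x²

Answer: x²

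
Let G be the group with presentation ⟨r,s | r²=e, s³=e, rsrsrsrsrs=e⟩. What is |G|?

Enumerate words in the generators, reducing via the relations: the distinct elements are
  {e, r, s, rs, sr, s², rsr, rs², srs, s²r, rsrs, rs²r, srsr, srs², s²rs, rsrsr, rsrs², rs²rs, srs²r, s²rsr, s²rs², rsrs²r, rs²rsr, rs²rs², srsrs², srs²rs, s²rsrs, s²rs²r, rsrs²rs, rs²rsrs, rs²rs²r, srsrs²r, srs²rsr, srs²rs², s²rsrs², s²rs²rs, rsrs²rsr, rsrs²rs², rs²rsrs², srsrs²rs, srs²rsrs, s²rsrs²r, s²rs²rsr, rsrs²rsrs, rs²rsrs²r, srsrs²rs², srs²rsrs², s²rsrs²rs, s²rs²rsrs, rsrs²rsrs², rs²rsrs²rs, srs²rsrs²r, s²rsrs²rsr, s²rsrs²rs², s²rs²rsrs², rsrs²rsrs²r, rs²rsrs²rsr, rs²rsrs²rs², srs²rsrs²rs, rsrs²rsrs²rs}.
No further products give new elements, so |G| = 60.

Answer: 60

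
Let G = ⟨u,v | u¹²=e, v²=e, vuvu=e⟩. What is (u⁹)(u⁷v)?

Compute (u⁹) · (u⁷v) by multiplying left to right and reducing via the relations at each step:
  (u⁹) · u⁷ = u⁴
  (u⁴) · v = u⁴v

Answer: u⁴v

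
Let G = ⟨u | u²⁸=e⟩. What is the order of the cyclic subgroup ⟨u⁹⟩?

|⟨u⁹⟩| equals the order of u⁹. Compute successive powers until reaching e:
  (u⁹)¹ = u⁹, (u⁹)² = u¹⁸, (u⁹)³ = u²⁷, (u⁹)⁴ = u⁸, (u⁹)⁵ = u¹⁷, (u⁹)⁶ = u²⁶, (u⁹)⁷ = u⁷, (u⁹)⁸ = u¹⁶, (u⁹)⁹ = u²⁵, (u⁹)¹⁰ = u⁶, (u⁹)¹¹ = u¹⁵, (u⁹)¹² = u²⁴, (u⁹)¹³ = u⁵, (u⁹)¹⁴ = u¹⁴, (u⁹)¹⁵ = u²³, (u⁹)¹⁶ = u⁴, (u⁹)¹⁷ = u¹³, (u⁹)¹⁸ = u²², (u⁹)¹⁹ = u³, (u⁹)²⁰ = u¹², (u⁹)²¹ = u²¹, (u⁹)²² = u², (u⁹)²³ = u¹¹, (u⁹)²⁴ = u²⁰, (u⁹)²⁵ = u, (u⁹)²⁶ = u¹⁰, (u⁹)²⁷ = u¹⁹, (u⁹)²⁸ = e.
The smallest positive k with (u⁹)ᵏ = e is 28, so |⟨u⁹⟩| = 28.

Answer: 28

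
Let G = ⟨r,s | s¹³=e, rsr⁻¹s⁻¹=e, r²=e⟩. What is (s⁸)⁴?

Compute successive powers of (s⁸), reducing at each step:
  (s⁸)²: (s⁸) · s⁸ = s³
  (s⁸)³: (s³) · s⁸ = s¹¹
  (s⁸)⁴: (s¹¹) · s⁸ = s⁶

Answer: s⁶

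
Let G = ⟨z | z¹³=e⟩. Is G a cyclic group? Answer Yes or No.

|G| = 13. The element z has order 13 (its powers give 13 distinct elements), so ⟨z⟩ = G and G is cyclic.

Answer: Yes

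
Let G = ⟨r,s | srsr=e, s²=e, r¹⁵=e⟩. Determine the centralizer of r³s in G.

⟨r³s⟩ ⊆ C_G(r³s) since powers of r³s commute with r³s; so |C_G(r³s)| ≥ |⟨r³s⟩| = 2.
By orbit–stabilizer, |C_G(r³s)| = |G| / |conj. class of r³s| = 30 / 15 = 2.
The 2 elements commuting with r³s are {e, r³s}.

Answer: {e, r³s}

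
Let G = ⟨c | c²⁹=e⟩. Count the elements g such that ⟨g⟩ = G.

G is cyclic of order 29. An element generates G iff its order is 29, and a cyclic group of order 29 has exactly φ(29) = 28 such elements.

Answer: 28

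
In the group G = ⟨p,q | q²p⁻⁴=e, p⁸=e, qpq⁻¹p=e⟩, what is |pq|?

Compute successive powers until reaching e:
  (pq)¹ = pq, (pq)² = p⁴, (pq)³ = pq⁻¹, (pq)⁴ = e.
The smallest positive k with (pq)ᵏ = e is 4.

Answer: 4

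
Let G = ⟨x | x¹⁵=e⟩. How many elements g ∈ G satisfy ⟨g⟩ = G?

G is cyclic of order 15. An element generates G iff its order is 15, and a cyclic group of order 15 has exactly φ(15) = 8 such elements.

Answer: 8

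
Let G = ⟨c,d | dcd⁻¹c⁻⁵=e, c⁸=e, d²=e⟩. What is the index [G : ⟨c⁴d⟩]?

First find ord(c⁴d) by computing successive powers:
  (c⁴d)¹ = c⁴d, (c⁴d)² = e.
So |⟨c⁴d⟩| = ord(c⁴d) = 2. With |G| = 16, by Lagrange [G : ⟨c⁴d⟩] = 16/2 = 8.

Answer: 8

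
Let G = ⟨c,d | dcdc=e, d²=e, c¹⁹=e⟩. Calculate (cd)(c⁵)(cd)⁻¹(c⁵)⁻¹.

[(cd), (c⁵)] = (cd)·(c⁵)·(cd)⁻¹·(c⁵)⁻¹.
  (cd) · (c⁵) = c¹⁵d
  (c¹⁵d) · (cd) = c¹⁴
  (c¹⁴) · (c¹⁴) = c⁹

Answer: c⁹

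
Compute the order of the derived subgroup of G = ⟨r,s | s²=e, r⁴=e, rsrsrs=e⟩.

G' = [G, G] is generated by all commutators. The generator-pair commutators are: [r, s] = r²sr.
The subgroup they normally generate is {e, r², rs, sr³, r²sr, r³s, r²sr³, sr, rsr², sr²s, r²sr²s, r³sr²}, of order 12.
Check: |G/G'| = 24/12 = 2 is the order of the abelianisation.

Answer: 12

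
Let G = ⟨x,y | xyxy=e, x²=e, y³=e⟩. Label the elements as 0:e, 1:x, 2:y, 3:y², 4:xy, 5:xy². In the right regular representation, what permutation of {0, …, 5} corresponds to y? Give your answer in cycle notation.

(0 2 3)(1 4 5)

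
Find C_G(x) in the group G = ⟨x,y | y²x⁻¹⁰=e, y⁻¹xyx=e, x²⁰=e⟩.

⟨x⟩ ⊆ C_G(x) since powers of x commute with x; so |C_G(x)| ≥ |⟨x⟩| = 20.
By orbit–stabilizer, |C_G(x)| = |G| / |conj. class of x| = 40 / 2 = 20.
The 20 elements commuting with x are {e, x, x², x³, x⁴, x⁵, x⁶, x⁷, x⁸, x⁹, x¹⁰, x¹¹, x¹², x¹³, x¹⁴, x¹⁵, x¹⁶, x¹⁷, x¹⁸, x¹⁹}.

Answer: {e, x, x², x³, x⁴, x⁵, x⁶, x⁷, x⁸, x⁹, x¹⁰, x¹¹, x¹², x¹³, x¹⁴, x¹⁵, x¹⁶, x¹⁷, x¹⁸, x¹⁹}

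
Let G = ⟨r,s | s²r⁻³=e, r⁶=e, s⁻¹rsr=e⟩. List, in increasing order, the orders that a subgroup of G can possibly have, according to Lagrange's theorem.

|G| = 12 = 2² · 3. By Lagrange's theorem the order of any subgroup divides 12; the divisors of 12 are 1, 2, 3, 4, 6, 12.

Answer: 1, 2, 3, 4, 6, 12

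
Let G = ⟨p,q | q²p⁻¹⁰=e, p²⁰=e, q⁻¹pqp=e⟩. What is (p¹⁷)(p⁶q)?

Compute (p¹⁷) · (p⁶q) by multiplying left to right and reducing via the relations at each step:
  (p¹⁷) · p⁶ = p³
  (p³) · q = p³q

Answer: p³q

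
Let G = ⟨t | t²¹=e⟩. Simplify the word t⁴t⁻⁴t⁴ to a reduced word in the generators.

Multiply left to right, reducing at each step:
  (t⁴) · t⁻⁴ = e
  e · t⁴ = t⁴

Answer: t⁴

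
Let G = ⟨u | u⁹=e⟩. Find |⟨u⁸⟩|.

|⟨u⁸⟩| equals the order of u⁸. Compute successive powers until reaching e:
  (u⁸)¹ = u⁸, (u⁸)² = u⁷, (u⁸)³ = u⁶, (u⁸)⁴ = u⁵, (u⁸)⁵ = u⁴, (u⁸)⁶ = u³, (u⁸)⁷ = u², (u⁸)⁸ = u, (u⁸)⁹ = e.
The smallest positive k with (u⁸)ᵏ = e is 9, so |⟨u⁸⟩| = 9.

Answer: 9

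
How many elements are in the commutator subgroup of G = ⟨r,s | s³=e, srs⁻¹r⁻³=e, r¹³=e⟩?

G' = [G, G] is generated by all commutators. The generator-pair commutators are: [r, s] = r¹¹.
The subgroup they normally generate is {e, r, r², r³, r⁴, r⁵, r⁶, r⁷, r⁸, r⁹, r¹⁰, r¹¹, r¹²}, of order 13.
Check: |G/G'| = 39/13 = 3 is the order of the abelianisation.

Answer: 13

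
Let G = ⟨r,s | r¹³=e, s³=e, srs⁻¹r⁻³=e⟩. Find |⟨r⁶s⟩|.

|⟨r⁶s⟩| equals the order of r⁶s. Compute successive powers until reaching e:
  (r⁶s)¹ = r⁶s, (r⁶s)² = r¹¹s², (r⁶s)³ = e.
The smallest positive k with (r⁶s)ᵏ = e is 3, so |⟨r⁶s⟩| = 3.

Answer: 3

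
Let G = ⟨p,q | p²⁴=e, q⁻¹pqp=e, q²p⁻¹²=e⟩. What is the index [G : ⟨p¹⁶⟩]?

First find ord(p¹⁶) by computing successive powers:
  (p¹⁶)¹ = p¹⁶, (p¹⁶)² = p⁸, (p¹⁶)³ = e.
So |⟨p¹⁶⟩| = ord(p¹⁶) = 3. With |G| = 48, by Lagrange [G : ⟨p¹⁶⟩] = 48/3 = 16.

Answer: 16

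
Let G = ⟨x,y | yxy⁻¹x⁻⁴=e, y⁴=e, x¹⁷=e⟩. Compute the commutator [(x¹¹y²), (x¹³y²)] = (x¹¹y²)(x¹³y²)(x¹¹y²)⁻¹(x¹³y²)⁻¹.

[(x¹¹y²), (x¹³y²)] = (x¹¹y²)·(x¹³y²)·(x¹¹y²)⁻¹·(x¹³y²)⁻¹.
  (x¹¹y²) · (x¹³y²) = x¹⁵
  (x¹⁵) · (x¹¹y²) = x⁹y²
  (x⁹y²) · (x¹³y²) = x¹³

Answer: x¹³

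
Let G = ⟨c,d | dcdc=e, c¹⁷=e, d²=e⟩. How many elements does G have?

Enumerate words in the generators, reducing via the relations: the distinct elements are
  {c, d, e, cd, c², c³, c⁴, c⁵, c⁶, c⁷, c⁸, c⁹, c²d, c³d, c¹², c¹³, c¹¹, c¹⁰, c¹⁴, c¹⁵, c¹⁶, c⁴d, c⁵d, c⁶d, c⁷d, c⁸d, c⁹d, c¹²d, c¹³d, c¹¹d, c¹⁰d, c¹⁴d, c¹⁵d, c¹⁶d}.
No further products give new elements, so |G| = 34.

Answer: 34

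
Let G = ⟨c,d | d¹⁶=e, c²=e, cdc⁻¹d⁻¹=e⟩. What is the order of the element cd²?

Compute successive powers until reaching e:
  (cd²)¹ = cd², (cd²)² = d⁴, (cd²)³ = cd⁶, (cd²)⁴ = d⁸, (cd²)⁵ = cd¹⁰, (cd²)⁶ = d¹², (cd²)⁷ = cd¹⁴, (cd²)⁸ = e.
The smallest positive k with (cd²)ᵏ = e is 8.

Answer: 8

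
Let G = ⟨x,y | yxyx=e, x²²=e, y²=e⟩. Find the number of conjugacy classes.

The conjugacy classes (representative and size) are:
  [e] (size 1), [x] (size 2), [x²] (size 2), [x¹⁹] (size 2), [x⁴] (size 2), [x⁵] (size 2), [x⁶] (size 2), [x⁷] (size 2), [x⁸] (size 2), [x¹³] (size 2), [x¹⁰] (size 2), [x¹¹] (size 1), [x⁶y] (size 11), [xy] (size 11).
Class equation: 1 + 2 + 2 + 2 + 2 + 2 + 2 + 2 + 2 + 2 + 2 + 1 + 11 + 11 = 44 = |G|. So G has 14 conjugacy classes.

Answer: 14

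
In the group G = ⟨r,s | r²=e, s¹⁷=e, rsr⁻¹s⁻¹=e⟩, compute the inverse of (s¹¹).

The order of (s¹¹) is 17 (smallest k with (s¹¹)ᵏ = e), so (s¹¹)⁻¹ = (s¹¹)¹⁶ = s⁶.
Check: (s¹¹) · (s⁶) → (s¹¹) · s⁶ = e, giving e as required.

Answer: s⁶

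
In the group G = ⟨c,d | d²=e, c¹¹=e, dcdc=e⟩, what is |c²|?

Compute successive powers until reaching e:
  (c²)¹ = c², (c²)² = c⁴, (c²)³ = c⁶, (c²)⁴ = c⁸, (c²)⁵ = c¹⁰, (c²)⁶ = c, (c²)⁷ = c³, (c²)⁸ = c⁵, (c²)⁹ = c⁷, (c²)¹⁰ = c⁹, (c²)¹¹ = e.
The smallest positive k with (c²)ᵏ = e is 11.

Answer: 11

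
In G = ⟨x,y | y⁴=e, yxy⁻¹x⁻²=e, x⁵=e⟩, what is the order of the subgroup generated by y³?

|⟨y³⟩| equals the order of y³. Compute successive powers until reaching e:
  (y³)¹ = y³, (y³)² = y², (y³)³ = y, (y³)⁴ = e.
The smallest positive k with (y³)ᵏ = e is 4, so |⟨y³⟩| = 4.

Answer: 4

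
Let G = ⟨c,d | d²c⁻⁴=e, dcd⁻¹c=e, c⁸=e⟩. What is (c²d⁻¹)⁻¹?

The order of (c²d⁻¹) is 4 (smallest k with (c²d⁻¹)ᵏ = e), so (c²d⁻¹)⁻¹ = (c²d⁻¹)³ = c²d.
Check: (c²d⁻¹) · (c²d) → (c²d⁻¹) · c² = d⁻¹;   (d⁻¹) · d = e, giving e as required.

Answer: c²d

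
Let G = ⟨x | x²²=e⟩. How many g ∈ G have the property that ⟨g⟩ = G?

G is cyclic of order 22. An element generates G iff its order is 22, and a cyclic group of order 22 has exactly φ(22) = 10 such elements.

Answer: 10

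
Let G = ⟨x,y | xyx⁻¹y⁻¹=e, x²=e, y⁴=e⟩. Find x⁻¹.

The order of x is 2 (smallest k with xᵏ = e), so x⁻¹ = x¹ = x.
Check: x · x → x · x = e, giving e as required.

Answer: x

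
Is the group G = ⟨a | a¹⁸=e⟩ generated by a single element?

|G| = 18. The element a has order 18 (its powers give 18 distinct elements), so ⟨a⟩ = G and G is cyclic.

Answer: Yes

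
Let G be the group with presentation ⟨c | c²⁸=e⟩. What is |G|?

G is generated by a single element, so G is cyclic. The relator gives c²⁸ = e and no smaller power is forced to be e, so the 28 powers {c, e, c², c³, c⁴, c⁵, c⁶, c⁷, c⁸, c⁹, c²², c²³, c²¹, c²⁰, c²⁴, c²⁵, c²⁶, c²⁷, c¹², c¹³, c¹¹, c¹⁰, c¹⁴, c¹⁵, c¹⁶, c¹⁷, c¹⁸, c¹⁹} are distinct. Hence |G| = 28.

Answer: 28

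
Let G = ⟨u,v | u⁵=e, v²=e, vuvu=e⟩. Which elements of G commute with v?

⟨v⟩ ⊆ C_G(v) since powers of v commute with v; so |C_G(v)| ≥ |⟨v⟩| = 2.
By orbit–stabilizer, |C_G(v)| = |G| / |conj. class of v| = 10 / 5 = 2.
The 2 elements commuting with v are {e, v}.

Answer: {e, v}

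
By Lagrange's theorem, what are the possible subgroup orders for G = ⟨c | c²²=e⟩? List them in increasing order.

|G| = 22 = 2 · 11. By Lagrange's theorem the order of any subgroup divides 22; the divisors of 22 are 1, 2, 11, 22.

Answer: 1, 2, 11, 22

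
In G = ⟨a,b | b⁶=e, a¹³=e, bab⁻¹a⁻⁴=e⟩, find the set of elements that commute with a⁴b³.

⟨a⁴b³⟩ ⊆ C_G(a⁴b³) since powers of a⁴b³ commute with a⁴b³; so |C_G(a⁴b³)| ≥ |⟨a⁴b³⟩| = 2.
By orbit–stabilizer, |C_G(a⁴b³)| = |G| / |conj. class of a⁴b³| = 78 / 13 = 6.
The 6 elements commuting with a⁴b³ are {e, a⁷b, a⁴b³, a⁸b⁵, a⁹b², a¹⁰b⁴}.

Answer: {e, a⁷b, a⁴b³, a⁸b⁵, a⁹b², a¹⁰b⁴}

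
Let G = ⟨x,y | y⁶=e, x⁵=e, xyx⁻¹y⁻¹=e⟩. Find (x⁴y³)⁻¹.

The order of (x⁴y³) is 10 (smallest k with (x⁴y³)ᵏ = e), so (x⁴y³)⁻¹ = (x⁴y³)⁹ = xy³.
Check: (x⁴y³) · (xy³) → (x⁴y³) · x = y³;   (y³) · y³ = e, giving e as required.

Answer: xy³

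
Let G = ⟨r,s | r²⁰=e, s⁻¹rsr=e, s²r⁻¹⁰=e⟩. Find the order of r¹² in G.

Compute successive powers until reaching e:
  (r¹²)¹ = r¹², (r¹²)² = r⁴, (r¹²)³ = r¹⁶, (r¹²)⁴ = r⁸, (r¹²)⁵ = e.
The smallest positive k with (r¹²)ᵏ = e is 5.

Answer: 5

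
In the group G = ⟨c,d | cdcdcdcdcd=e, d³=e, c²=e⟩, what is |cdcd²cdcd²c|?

Compute successive powers until reaching e:
  (cdcd²cdcd²c)¹ = cdcd²cdcd²c, (cdcd²cdcd²c)² = e.
The smallest positive k with (cdcd²cdcd²c)ᵏ = e is 2.

Answer: 2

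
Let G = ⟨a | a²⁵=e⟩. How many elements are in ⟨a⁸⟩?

|⟨a⁸⟩| equals the order of a⁸. Compute successive powers until reaching e:
  (a⁸)¹ = a⁸, (a⁸)² = a¹⁶, (a⁸)³ = a²⁴, (a⁸)⁴ = a⁷, (a⁸)⁵ = a¹⁵, (a⁸)⁶ = a²³, (a⁸)⁷ = a⁶, (a⁸)⁸ = a¹⁴, (a⁸)⁹ = a²², (a⁸)¹⁰ = a⁵, (a⁸)¹¹ = a¹³, (a⁸)¹² = a²¹, (a⁸)¹³ = a⁴, (a⁸)¹⁴ = a¹², (a⁸)¹⁵ = a²⁰, (a⁸)¹⁶ = a³, (a⁸)¹⁷ = a¹¹, (a⁸)¹⁸ = a¹⁹, (a⁸)¹⁹ = a², (a⁸)²⁰ = a¹⁰, (a⁸)²¹ = a¹⁸, (a⁸)²² = a, (a⁸)²³ = a⁹, (a⁸)²⁴ = a¹⁷, (a⁸)²⁵ = e.
The smallest positive k with (a⁸)ᵏ = e is 25, so |⟨a⁸⟩| = 25.

Answer: 25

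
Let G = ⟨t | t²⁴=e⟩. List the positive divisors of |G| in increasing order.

|G| = 24 = 2³ · 3. By Lagrange's theorem the order of any subgroup divides 24; the divisors of 24 are 1, 2, 3, 4, 6, 8, 12, 24.

Answer: 1, 2, 3, 4, 6, 8, 12, 24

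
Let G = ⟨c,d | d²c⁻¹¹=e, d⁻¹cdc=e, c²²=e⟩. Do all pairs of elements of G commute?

c·d = cd but d·c = c¹⁰d⁻¹, so c·d ≠ d·c and G is not abelian.

Answer: No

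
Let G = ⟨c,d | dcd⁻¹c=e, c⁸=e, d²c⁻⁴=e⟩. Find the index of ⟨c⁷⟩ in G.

First find ord(c⁷) by computing successive powers:
  (c⁷)¹ = c⁷, (c⁷)² = c⁶, (c⁷)³ = c⁵, (c⁷)⁴ = c⁴, (c⁷)⁵ = c³, (c⁷)⁶ = c², (c⁷)⁷ = c, (c⁷)⁸ = e.
So |⟨c⁷⟩| = ord(c⁷) = 8. With |G| = 16, by Lagrange [G : ⟨c⁷⟩] = 16/8 = 2.

Answer: 2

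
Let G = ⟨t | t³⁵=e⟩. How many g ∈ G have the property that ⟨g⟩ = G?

G is cyclic of order 35. An element generates G iff its order is 35, and a cyclic group of order 35 has exactly φ(35) = 24 such elements.

Answer: 24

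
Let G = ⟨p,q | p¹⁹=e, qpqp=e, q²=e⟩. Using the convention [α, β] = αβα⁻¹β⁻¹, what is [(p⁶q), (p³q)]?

[(p⁶q), (p³q)] = (p⁶q)·(p³q)·(p⁶q)⁻¹·(p³q)⁻¹.
  (p⁶q) · (p³q) = p³
  (p³) · (p⁶q) = p⁹q
  (p⁹q) · (p³q) = p⁶

Answer: p⁶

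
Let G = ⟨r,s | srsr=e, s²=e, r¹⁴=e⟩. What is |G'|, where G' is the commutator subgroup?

G' = [G, G] is generated by all commutators. The generator-pair commutators are: [r, s] = r².
The subgroup they normally generate is {e, r², r⁴, r⁶, r⁸, r¹⁰, r¹²}, of order 7.
Check: |G/G'| = 28/7 = 4 is the order of the abelianisation.

Answer: 7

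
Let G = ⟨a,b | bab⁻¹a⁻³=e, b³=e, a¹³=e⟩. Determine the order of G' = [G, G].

G' = [G, G] is generated by all commutators. The generator-pair commutators are: [a, b] = a¹¹.
The subgroup they normally generate is {e, a, a², a³, a⁴, a⁵, a⁶, a⁷, a⁸, a⁹, a¹⁰, a¹¹, a¹²}, of order 13.
Check: |G/G'| = 39/13 = 3 is the order of the abelianisation.

Answer: 13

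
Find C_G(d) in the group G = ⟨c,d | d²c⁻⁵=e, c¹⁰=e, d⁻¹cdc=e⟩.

⟨d⟩ ⊆ C_G(d) since powers of d commute with d; so |C_G(d)| ≥ |⟨d⟩| = 4.
By orbit–stabilizer, |C_G(d)| = |G| / |conj. class of d| = 20 / 5 = 4.
The 4 elements commuting with d are {e, c⁵, d, d⁻¹}.

Answer: {e, c⁵, d, d⁻¹}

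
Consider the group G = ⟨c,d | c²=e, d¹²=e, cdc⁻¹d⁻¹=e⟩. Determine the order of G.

Enumerate words in the generators, reducing via the relations: the distinct elements are
  {c, d, e, cd, d², d³, d⁴, d⁵, d⁶, d⁷, d⁸, d⁹, cd², cd³, cd⁴, cd⁵, cd⁶, cd⁷, cd⁸, cd⁹, d¹¹, d¹⁰, cd¹¹, cd¹⁰}.
No further products give new elements, so |G| = 24.

Answer: 24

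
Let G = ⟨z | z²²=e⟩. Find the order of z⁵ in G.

Compute successive powers until reaching e:
  (z⁵)¹ = z⁵, (z⁵)² = z¹⁰, (z⁵)³ = z¹⁵, (z⁵)⁴ = z²⁰, (z⁵)⁵ = z³, (z⁵)⁶ = z⁸, (z⁵)⁷ = z¹³, (z⁵)⁸ = z¹⁸, (z⁵)⁹ = z, (z⁵)¹⁰ = z⁶, (z⁵)¹¹ = z¹¹, (z⁵)¹² = z¹⁶, (z⁵)¹³ = z²¹, (z⁵)¹⁴ = z⁴, (z⁵)¹⁵ = z⁹, (z⁵)¹⁶ = z¹⁴, (z⁵)¹⁷ = z¹⁹, (z⁵)¹⁸ = z², (z⁵)¹⁹ = z⁷, (z⁵)²⁰ = z¹², (z⁵)²¹ = z¹⁷, (z⁵)²² = e.
The smallest positive k with (z⁵)ᵏ = e is 22.

Answer: 22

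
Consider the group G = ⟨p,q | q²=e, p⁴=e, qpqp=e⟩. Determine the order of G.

Enumerate words in the generators, reducing via the relations: the distinct elements are
  {e, p, q, pq, p², p³, p²q, p³q}.
No further products give new elements, so |G| = 8.

Answer: 8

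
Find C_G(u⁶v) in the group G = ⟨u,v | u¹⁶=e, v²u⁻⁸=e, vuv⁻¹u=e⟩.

⟨u⁶v⟩ ⊆ C_G(u⁶v) since powers of u⁶v commute with u⁶v; so |C_G(u⁶v)| ≥ |⟨u⁶v⟩| = 4.
By orbit–stabilizer, |C_G(u⁶v)| = |G| / |conj. class of u⁶v| = 32 / 8 = 4.
The 4 elements commuting with u⁶v are {e, u⁸, u⁶v, u⁶v⁻¹}.

Answer: {e, u⁸, u⁶v, u⁶v⁻¹}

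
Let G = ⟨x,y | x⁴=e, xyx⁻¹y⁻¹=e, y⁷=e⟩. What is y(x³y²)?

Compute y · (x³y²) by multiplying left to right and reducing via the relations at each step:
  y · x³ = x³y
  (x³y) · y² = x³y³

Answer: x³y³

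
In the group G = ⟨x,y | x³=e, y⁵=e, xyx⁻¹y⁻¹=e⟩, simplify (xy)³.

Compute successive powers of (xy), reducing at each step:
  (xy)²: (xy) · x = x²y;   (x²y) · y = x²y²
  (xy)³: (x²y²) · x = y²;   (y²) · y = y³

Answer: y³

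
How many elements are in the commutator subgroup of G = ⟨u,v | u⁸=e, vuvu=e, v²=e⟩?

G' = [G, G] is generated by all commutators. The generator-pair commutators are: [u, v] = u².
The subgroup they normally generate is {e, u², u⁴, u⁶}, of order 4.
Check: |G/G'| = 16/4 = 4 is the order of the abelianisation.

Answer: 4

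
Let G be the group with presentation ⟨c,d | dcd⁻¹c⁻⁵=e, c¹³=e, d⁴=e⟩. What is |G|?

Enumerate words in the generators, reducing via the relations: the distinct elements are
  {c, d, e, cd, c², c³, c⁴, c⁵, c⁶, c⁷, c⁸, c⁹, d², d³, cd², cd³, c²d, c³d, c¹², c¹¹, c¹⁰, c⁴d, c⁵d, c⁶d, c⁷d, c⁸d, c⁹d, c²d², c²d³, c³d², c³d³, c¹²d, c¹¹d, c¹⁰d, c⁴d², c⁴d³, c⁵d², c⁵d³, c⁶d², c⁶d³, c⁷d², c⁷d³, c⁸d², c⁸d³, c⁹d², c⁹d³, c¹²d², c¹²d³, c¹¹d², c¹¹d³, c¹⁰d², c¹⁰d³}.
No further products give new elements, so |G| = 52.

Answer: 52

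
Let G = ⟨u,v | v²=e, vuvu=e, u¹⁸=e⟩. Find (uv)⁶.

Compute successive powers of (uv), reducing at each step:
  (uv)²: (uv) · u = v;   v · v = e
  (uv)³: e · u = u;   u · v = uv
  (uv)⁴: (uv) · u = v;   v · v = e
  (uv)⁵: e · u = u;   u · v = uv
  (uv)⁶: (uv) · u = v;   v · v = e

Answer: e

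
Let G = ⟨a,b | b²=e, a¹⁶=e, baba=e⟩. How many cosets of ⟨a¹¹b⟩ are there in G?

First find ord(a¹¹b) by computing successive powers:
  (a¹¹b)¹ = a¹¹b, (a¹¹b)² = e.
So |⟨a¹¹b⟩| = ord(a¹¹b) = 2. With |G| = 32, by Lagrange [G : ⟨a¹¹b⟩] = 32/2 = 16.

Answer: 16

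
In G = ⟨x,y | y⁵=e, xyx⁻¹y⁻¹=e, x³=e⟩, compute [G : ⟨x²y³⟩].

First find ord(x²y³) by computing successive powers:
  (x²y³)¹ = x²y³, (x²y³)² = xy, (x²y³)³ = y⁴, (x²y³)⁴ = x²y², (x²y³)⁵ = x, (x²y³)⁶ = y³, (x²y³)⁷ = x²y, (x²y³)⁸ = xy⁴, (x²y³)⁹ = y², (x²y³)¹⁰ = x², (x²y³)¹¹ = xy³, (x²y³)¹² = y, (x²y³)¹³ = x²y⁴, (x²y³)¹⁴ = xy², (x²y³)¹⁵ = e.
So |⟨x²y³⟩| = ord(x²y³) = 15. With |G| = 15, by Lagrange [G : ⟨x²y³⟩] = 15/15 = 1.

Answer: 1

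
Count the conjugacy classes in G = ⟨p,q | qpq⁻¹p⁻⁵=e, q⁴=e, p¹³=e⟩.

The conjugacy classes (representative and size) are:
  [e] (size 1), [p] (size 4), [p²] (size 4), [p⁹] (size 4), [p¹²q] (size 13), [p⁴q²] (size 13), [p¹²q³] (size 13).
Class equation: 1 + 4 + 4 + 4 + 13 + 13 + 13 = 52 = |G|. So G has 7 conjugacy classes.

Answer: 7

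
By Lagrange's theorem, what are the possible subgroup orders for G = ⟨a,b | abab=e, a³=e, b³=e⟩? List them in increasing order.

|G| = 12 = 2² · 3. By Lagrange's theorem the order of any subgroup divides 12; the divisors of 12 are 1, 2, 3, 4, 6, 12.

Answer: 1, 2, 3, 4, 6, 12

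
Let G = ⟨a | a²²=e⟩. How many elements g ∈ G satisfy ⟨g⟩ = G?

G is cyclic of order 22. An element generates G iff its order is 22, and a cyclic group of order 22 has exactly φ(22) = 10 such elements.

Answer: 10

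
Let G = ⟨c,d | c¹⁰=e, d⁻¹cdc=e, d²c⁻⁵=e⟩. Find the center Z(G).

An element z ∈ Z(G) iff z commutes with every generator.
For example c⁵ is central: (c⁵)·c = c⁶ = c·(c⁵); (c⁵)·d = d⁻¹ = d·(c⁵).
Whereas c ∉ Z(G) since c·d = cd ≠ c⁴d⁻¹ = d·c.
Checking each of the 20 elements this way gives Z(G) = {e, c⁵}, of order 2.

Answer: {e, c⁵}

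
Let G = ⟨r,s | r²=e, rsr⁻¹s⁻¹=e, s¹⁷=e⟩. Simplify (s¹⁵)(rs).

Compute (s¹⁵) · (rs) by multiplying left to right and reducing via the relations at each step:
  (s¹⁵) · r = rs¹⁵
  (rs¹⁵) · s = rs¹⁶

Answer: rs¹⁶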